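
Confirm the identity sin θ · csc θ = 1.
LHS = sin θ · (1/sin θ) = 1 = RHS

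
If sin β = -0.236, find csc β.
csc β = 1/sin β = -4.237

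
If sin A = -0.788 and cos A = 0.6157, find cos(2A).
cos(2A) = cos²A - sin²A = -0.2419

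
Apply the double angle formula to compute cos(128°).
cos(128°) = cos²64° - sin²64° = -0.6157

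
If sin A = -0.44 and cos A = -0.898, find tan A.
tan A = sin A / cos A = 0.49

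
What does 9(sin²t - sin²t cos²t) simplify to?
9(sin²t - sin²t cos²t) = 9(sin⁴t) (using Factoring)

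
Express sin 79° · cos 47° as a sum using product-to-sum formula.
sin 79° cos 47° = (1/2)[sin(79°+47°) + sin(79°-47°)]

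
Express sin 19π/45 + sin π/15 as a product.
sin 19π/45 + sin π/15 = 2 sin(11π/45) cos(8π/45)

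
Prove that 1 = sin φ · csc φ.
RHS = sin φ · (1/sin φ) = 1 = LHS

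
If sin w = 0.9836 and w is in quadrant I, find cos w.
cos w = 0.1804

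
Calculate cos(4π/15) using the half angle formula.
cos(4π/15) = √((1 + cos 8π/15)/2) = 0.6691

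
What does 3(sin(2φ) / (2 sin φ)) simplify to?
3(sin(2φ) / (2 sin φ)) = 3(cos φ) (using Double angle)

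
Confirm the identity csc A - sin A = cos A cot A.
LHS = 1/sin A - sin A = (1 - sin²A)/sin A = cos²A/sin A = cos A · (cos A/sin A) = cos A cot A = RHS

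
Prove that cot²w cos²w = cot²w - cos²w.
RHS = cos²w/sin²w - cos²w = cos²w(1/sin²w - 1) = cos²w · (1 - sin²w)/sin²w = cos²w · cos²w/sin²w = cos²w · cot²w = LHS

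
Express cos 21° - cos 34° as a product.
cos 21° - cos 34° = -2 sin(27.5°) sin(-6.5°)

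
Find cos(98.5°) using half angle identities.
cos(98.5°) = -√((1 + cos 197°)/2) = -0.1478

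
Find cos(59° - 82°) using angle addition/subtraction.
cos(59° - 82°) = cos 59° cos 82° + sin 59° sin 82° = 0.9205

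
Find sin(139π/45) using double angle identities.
sin(139π/45) = 2 sin 139π/90 cos 139π/90 = -0.2756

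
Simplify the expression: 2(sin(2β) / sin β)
2(sin(2β) / sin β) = 2(2 cos β) (using Double angle)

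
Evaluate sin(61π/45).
sin(61π/45) = -0.8988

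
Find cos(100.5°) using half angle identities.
cos(100.5°) = -√((1 + cos 201°)/2) = -0.1822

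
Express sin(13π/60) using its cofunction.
sin(13π/60) = cos(π/2 - 13π/60) = cos(17π/60)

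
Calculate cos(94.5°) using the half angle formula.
cos(94.5°) = -√((1 + cos 189°)/2) = -0.07846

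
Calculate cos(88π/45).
cos(88π/45) = 0.9903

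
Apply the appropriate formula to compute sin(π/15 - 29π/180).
sin(π/15 - 29π/180) = sin π/15 cos 29π/180 - cos π/15 sin 29π/180 = -0.2924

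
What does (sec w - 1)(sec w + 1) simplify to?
(sec w - 1)(sec w + 1) = tan²w (using Diff. of squares)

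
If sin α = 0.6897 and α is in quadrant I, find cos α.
cos α = 0.7241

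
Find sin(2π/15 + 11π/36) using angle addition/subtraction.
sin(2π/15 + 11π/36) = sin 2π/15 cos 11π/36 + cos 2π/15 sin 11π/36 = 0.9816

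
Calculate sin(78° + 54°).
sin(78° + 54°) = sin 78° cos 54° + cos 78° sin 54° = 0.7431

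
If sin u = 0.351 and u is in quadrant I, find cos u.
cos u = 0.9364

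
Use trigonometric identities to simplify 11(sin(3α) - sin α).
11(sin(3α) - sin α) = 11(2 cos(2α) sin α) (using Sum-to-product)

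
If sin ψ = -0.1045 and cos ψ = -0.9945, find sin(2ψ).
sin(2ψ) = 2 sin ψ cos ψ = 0.2079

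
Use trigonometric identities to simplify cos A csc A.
cos A csc A = cot A (using Reciprocal + quotient)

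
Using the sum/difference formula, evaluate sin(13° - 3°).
sin(13° - 3°) = sin 13° cos 3° - cos 13° sin 3° = 0.1736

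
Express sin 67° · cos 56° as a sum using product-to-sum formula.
sin 67° cos 56° = (1/2)[sin(67°+56°) + sin(67°-56°)]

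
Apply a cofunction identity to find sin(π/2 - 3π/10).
sin(π/2 - 3π/10) = cos(3π/10) = 0.5878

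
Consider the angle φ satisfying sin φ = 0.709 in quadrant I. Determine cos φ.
cos φ = √(1 - sin²φ) = 0.7052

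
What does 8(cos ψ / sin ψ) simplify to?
8(cos ψ / sin ψ) = 8(cot ψ) (using Quotient identity)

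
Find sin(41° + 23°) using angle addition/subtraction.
sin(41° + 23°) = sin 41° cos 23° + cos 41° sin 23° = 0.8988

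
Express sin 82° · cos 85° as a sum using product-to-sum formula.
sin 82° cos 85° = (1/2)[sin(82°+85°) + sin(82°-85°)]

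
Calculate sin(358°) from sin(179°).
sin(358°) = 2 sin 179° cos 179° = -0.0349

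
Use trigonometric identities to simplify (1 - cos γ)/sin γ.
(1 - cos γ)/sin γ = tan(γ/2) (using Half angle)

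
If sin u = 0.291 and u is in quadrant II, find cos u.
cos u = -0.9567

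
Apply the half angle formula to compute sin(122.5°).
sin(122.5°) = √((1 - cos 245°)/2) = 0.8434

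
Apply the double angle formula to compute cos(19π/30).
cos(19π/30) = cos²19π/60 - sin²19π/60 = -0.4067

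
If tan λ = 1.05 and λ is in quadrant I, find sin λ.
sin λ = 0.7241 (using tan²λ + 1 = sec²λ)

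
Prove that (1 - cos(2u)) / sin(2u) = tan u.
LHS = 2sin²u / (2 sin u cos u) = sin u/cos u = tan u = RHS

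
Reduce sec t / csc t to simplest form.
sec t / csc t = tan t (using Reciprocal identities)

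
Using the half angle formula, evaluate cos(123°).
cos(123°) = -√((1 + cos 246°)/2) = -0.5446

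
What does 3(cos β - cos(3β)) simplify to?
3(cos β - cos(3β)) = 3(2 sin(2β) sin β) (using Sum-to-product)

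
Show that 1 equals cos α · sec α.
RHS = cos α · (1/cos α) = 1 = LHS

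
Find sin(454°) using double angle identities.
sin(454°) = 2 sin 227° cos 227° = 0.9976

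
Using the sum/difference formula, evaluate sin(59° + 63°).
sin(59° + 63°) = sin 59° cos 63° + cos 59° sin 63° = 0.848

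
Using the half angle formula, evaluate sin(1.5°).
sin(1.5°) = √((1 - cos 3°)/2) = 0.02618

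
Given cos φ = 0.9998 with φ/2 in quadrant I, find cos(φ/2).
cos(φ/2) = ±√((1 + cos φ)/2); positive since φ/2 ∈ QI, so cos(φ/2) = 0.9999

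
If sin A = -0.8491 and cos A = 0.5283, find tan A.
tan A = sin A / cos A = -1.607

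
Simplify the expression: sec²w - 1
sec²w - 1 = tan²w (using Pythagorean identity)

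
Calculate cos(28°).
cos(28°) = 0.8829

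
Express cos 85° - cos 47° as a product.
cos 85° - cos 47° = -2 sin(66°) sin(19°)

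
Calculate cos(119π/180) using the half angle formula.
cos(119π/180) = -√((1 + cos 119π/90)/2) = -0.4848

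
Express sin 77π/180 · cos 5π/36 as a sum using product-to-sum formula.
sin 77π/180 cos 5π/36 = (1/2)[sin(77π/180+5π/36) + sin(77π/180-5π/36)]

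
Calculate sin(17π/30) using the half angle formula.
sin(17π/30) = √((1 - cos 17π/15)/2) = 0.9781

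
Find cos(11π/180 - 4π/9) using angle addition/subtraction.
cos(11π/180 - 4π/9) = cos 11π/180 cos 4π/9 + sin 11π/180 sin 4π/9 = 0.3584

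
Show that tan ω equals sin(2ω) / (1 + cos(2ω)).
RHS = 2 sin ω cos ω / (2cos²ω) = sin ω/cos ω = tan ω = LHS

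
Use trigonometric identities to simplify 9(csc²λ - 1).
9(csc²λ - 1) = 9(cot²λ) (using Pythagorean identity)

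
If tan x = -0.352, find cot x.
cot x = 1/tan x = -2.841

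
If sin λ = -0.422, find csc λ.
csc λ = 1/sin λ = -2.37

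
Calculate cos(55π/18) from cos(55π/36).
cos(55π/18) = cos²55π/36 - sin²55π/36 = -0.9848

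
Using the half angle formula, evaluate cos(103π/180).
cos(103π/180) = -√((1 + cos 103π/90)/2) = -0.225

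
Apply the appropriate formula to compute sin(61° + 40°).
sin(61° + 40°) = sin 61° cos 40° + cos 61° sin 40° = 0.9816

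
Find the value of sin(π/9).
sin(π/9) = 0.342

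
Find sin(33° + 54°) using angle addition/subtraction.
sin(33° + 54°) = sin 33° cos 54° + cos 33° sin 54° = 0.9986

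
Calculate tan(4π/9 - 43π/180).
tan(4π/9 - 43π/180) = (tan 4π/9 - tan 43π/180)/(1 + tan 4π/9 tan 43π/180) = 0.7536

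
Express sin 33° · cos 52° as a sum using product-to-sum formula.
sin 33° cos 52° = (1/2)[sin(33°+52°) + sin(33°-52°)]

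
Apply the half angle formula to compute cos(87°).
cos(87°) = √((1 + cos 174°)/2) = 0.05234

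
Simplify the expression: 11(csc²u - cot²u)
11(csc²u - cot²u) = 11 (using Pythagorean identity)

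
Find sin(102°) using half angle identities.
sin(102°) = √((1 - cos 204°)/2) = 0.9781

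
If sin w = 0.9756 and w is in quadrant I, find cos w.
cos w = 0.2196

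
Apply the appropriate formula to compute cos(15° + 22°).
cos(15° + 22°) = cos 15° cos 22° - sin 15° sin 22° = 0.7986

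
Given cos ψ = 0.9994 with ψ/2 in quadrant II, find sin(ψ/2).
sin(ψ/2) = ±√((1 - cos ψ)/2); positive since ψ/2 ∈ QII, so sin(ψ/2) = 0.01732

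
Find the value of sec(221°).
sec(221°) = -1.325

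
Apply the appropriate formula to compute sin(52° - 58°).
sin(52° - 58°) = sin 52° cos 58° - cos 52° sin 58° = -0.1045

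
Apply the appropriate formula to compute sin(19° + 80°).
sin(19° + 80°) = sin 19° cos 80° + cos 19° sin 80° = 0.9877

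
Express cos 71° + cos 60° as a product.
cos 71° + cos 60° = 2 cos(65.5°) cos(5.5°)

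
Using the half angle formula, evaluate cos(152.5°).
cos(152.5°) = -√((1 + cos 305°)/2) = -0.887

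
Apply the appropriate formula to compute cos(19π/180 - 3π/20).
cos(19π/180 - 3π/20) = cos 19π/180 cos 3π/20 + sin 19π/180 sin 3π/20 = 0.9903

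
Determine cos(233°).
cos(233°) = -0.6018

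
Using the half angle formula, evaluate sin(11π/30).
sin(11π/30) = √((1 - cos 11π/15)/2) = 0.9135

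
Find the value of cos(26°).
cos(26°) = 0.8988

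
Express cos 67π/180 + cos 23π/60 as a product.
cos 67π/180 + cos 23π/60 = 2 cos(17π/45) cos(-π/180)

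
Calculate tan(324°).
tan(324°) = -0.7265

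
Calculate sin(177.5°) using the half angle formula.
sin(177.5°) = √((1 - cos 355°)/2) = 0.04362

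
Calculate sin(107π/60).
sin(107π/60) = -0.6293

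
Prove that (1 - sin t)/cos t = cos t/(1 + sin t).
LHS = (1 - sin t)(1 + sin t) / (cos t(1 + sin t)) = (1 - sin²t) / (cos t(1 + sin t)) = cos²t / (cos t(1 + sin t)) = cos t/(1 + sin t) = RHS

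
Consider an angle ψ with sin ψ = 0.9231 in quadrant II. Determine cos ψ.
cos ψ = ±√(1 - sin²ψ) = -0.3846 (negative in QII)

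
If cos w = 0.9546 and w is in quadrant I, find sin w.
sin w = 0.2979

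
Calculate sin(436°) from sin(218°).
sin(436°) = 2 sin 218° cos 218° = 0.9703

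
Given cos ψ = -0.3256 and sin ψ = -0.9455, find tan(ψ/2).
tan(ψ/2) = sin ψ / (1 + cos ψ) = -1.402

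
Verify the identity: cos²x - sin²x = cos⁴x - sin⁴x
RHS = (cos²x - sin²x)(cos²x + sin²x) = (cos²x - sin²x) · 1 = cos²x - sin²x = LHS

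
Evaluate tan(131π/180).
tan(131π/180) = -1.15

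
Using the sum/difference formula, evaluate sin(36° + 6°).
sin(36° + 6°) = sin 36° cos 6° + cos 36° sin 6° = 0.6691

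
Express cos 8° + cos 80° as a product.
cos 8° + cos 80° = 2 cos(44°) cos(-36°)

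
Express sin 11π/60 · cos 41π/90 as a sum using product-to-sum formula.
sin 11π/60 cos 41π/90 = (1/2)[sin(11π/60+41π/90) + sin(11π/60-41π/90)]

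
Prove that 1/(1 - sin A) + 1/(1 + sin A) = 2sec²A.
LHS = [(1 + sin A) + (1 - sin A)] / [(1 - sin A)(1 + sin A)] = 2/(1 - sin²A) = 2/cos²A = 2sec²A = RHS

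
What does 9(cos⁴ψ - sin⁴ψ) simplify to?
9(cos⁴ψ - sin⁴ψ) = 9(cos(2ψ)) (using Factoring + double angle)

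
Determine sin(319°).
sin(319°) = -0.6561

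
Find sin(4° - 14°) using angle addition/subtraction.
sin(4° - 14°) = sin 4° cos 14° - cos 4° sin 14° = -0.1736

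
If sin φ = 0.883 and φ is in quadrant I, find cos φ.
cos φ = 0.4694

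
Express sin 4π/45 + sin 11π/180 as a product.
sin 4π/45 + sin 11π/180 = 2 sin(3π/40) cos(π/72)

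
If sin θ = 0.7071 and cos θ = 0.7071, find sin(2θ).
sin(2θ) = 2 sin θ cos θ = 1.0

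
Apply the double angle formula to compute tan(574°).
tan(574°) = 2 tan 287° / (1 - tan²287°) = 0.6745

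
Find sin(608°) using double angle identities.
sin(608°) = 2 sin 304° cos 304° = -0.9272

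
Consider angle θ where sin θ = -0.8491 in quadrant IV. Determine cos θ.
cos θ = √(1 - sin²θ) = 0.5282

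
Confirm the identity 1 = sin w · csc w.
RHS = sin w · (1/sin w) = 1 = LHS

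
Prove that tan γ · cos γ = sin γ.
LHS = (sin γ/cos γ) · cos γ = sin γ = RHS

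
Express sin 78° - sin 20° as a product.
sin 78° - sin 20° = 2 cos(49°) sin(29°)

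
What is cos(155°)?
cos(155°) = -0.9063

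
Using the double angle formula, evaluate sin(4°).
sin(4°) = 2 sin 2° cos 2° = 0.06976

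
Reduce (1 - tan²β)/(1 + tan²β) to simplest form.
(1 - tan²β)/(1 + tan²β) = cos(2β) (using Double angle)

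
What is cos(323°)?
cos(323°) = 0.7986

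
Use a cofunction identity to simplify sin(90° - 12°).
sin(90° - 12°) = cos(12°)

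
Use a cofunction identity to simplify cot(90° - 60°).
cot(90° - 60°) = tan(60°)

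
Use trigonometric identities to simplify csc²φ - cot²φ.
csc²φ - cot²φ = 1 (using Pythagorean identity)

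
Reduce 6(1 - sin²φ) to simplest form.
6(1 - sin²φ) = 6(cos²φ) (using Pythagorean identity)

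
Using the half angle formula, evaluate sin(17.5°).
sin(17.5°) = √((1 - cos 35°)/2) = 0.3007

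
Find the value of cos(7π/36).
cos(7π/36) = 0.8192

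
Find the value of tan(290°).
tan(290°) = -2.747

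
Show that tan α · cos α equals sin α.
LHS = (sin α/cos α) · cos α = sin α = RHS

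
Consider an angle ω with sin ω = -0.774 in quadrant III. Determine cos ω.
cos ω = ±√(1 - sin²ω) = -0.6332 (negative in QIII)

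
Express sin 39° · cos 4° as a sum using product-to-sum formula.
sin 39° cos 4° = (1/2)[sin(39°+4°) + sin(39°-4°)]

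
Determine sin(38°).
sin(38°) = 0.6157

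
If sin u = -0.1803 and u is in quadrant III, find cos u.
cos u = -0.9836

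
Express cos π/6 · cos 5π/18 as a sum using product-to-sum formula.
cos π/6 cos 5π/18 = (1/2)[cos(π/6-5π/18) + cos(π/6+5π/18)]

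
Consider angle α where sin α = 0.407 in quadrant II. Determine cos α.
cos α = ±√(1 - sin²α) = -0.9134 (negative in QII)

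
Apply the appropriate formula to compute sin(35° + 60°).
sin(35° + 60°) = sin 35° cos 60° + cos 35° sin 60° = 0.9962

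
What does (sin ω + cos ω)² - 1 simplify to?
(sin ω + cos ω)² - 1 = sin(2ω) (using Pythagorean + double angle)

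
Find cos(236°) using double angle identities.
cos(236°) = cos²118° - sin²118° = -0.5592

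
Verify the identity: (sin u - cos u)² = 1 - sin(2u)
LHS = sin²u - 2 sin u cos u + cos²u = (sin²u + cos²u) - 2 sin u cos u = 1 - sin(2u) = RHS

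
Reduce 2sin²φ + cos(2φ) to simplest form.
2sin²φ + cos(2φ) = 1 (using Double angle)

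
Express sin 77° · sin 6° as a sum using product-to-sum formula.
sin 77° sin 6° = (1/2)[cos(77°-6°) - cos(77°+6°)]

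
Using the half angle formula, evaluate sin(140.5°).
sin(140.5°) = √((1 - cos 281°)/2) = 0.6361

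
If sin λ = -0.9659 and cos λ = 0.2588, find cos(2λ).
cos(2λ) = cos²λ - sin²λ = -0.866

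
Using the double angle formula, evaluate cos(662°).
cos(662°) = cos²331° - sin²331° = 0.5299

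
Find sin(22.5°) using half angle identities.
sin(22.5°) = √((1 - cos 45°)/2) = √(2-√2)/2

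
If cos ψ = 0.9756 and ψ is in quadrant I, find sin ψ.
sin ψ = 0.2196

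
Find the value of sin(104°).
sin(104°) = 0.9703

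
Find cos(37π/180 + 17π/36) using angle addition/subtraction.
cos(37π/180 + 17π/36) = cos 37π/180 cos 17π/36 - sin 37π/180 sin 17π/36 = -0.5299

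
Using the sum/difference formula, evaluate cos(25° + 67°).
cos(25° + 67°) = cos 25° cos 67° - sin 25° sin 67° = -0.0349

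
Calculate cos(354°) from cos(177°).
cos(354°) = cos²177° - sin²177° = 0.9945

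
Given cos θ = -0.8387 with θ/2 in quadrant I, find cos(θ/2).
cos(θ/2) = ±√((1 + cos θ)/2); positive since θ/2 ∈ QI, so cos(θ/2) = 0.284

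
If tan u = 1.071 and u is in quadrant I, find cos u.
cos u = 0.6825 (using tan²u + 1 = sec²u)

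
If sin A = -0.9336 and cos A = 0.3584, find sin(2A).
sin(2A) = 2 sin A cos A = -0.6692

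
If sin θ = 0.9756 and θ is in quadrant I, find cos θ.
cos θ = 0.2196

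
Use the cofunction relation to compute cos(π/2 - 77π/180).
cos(π/2 - 77π/180) = sin(77π/180) = 0.9744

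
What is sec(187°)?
sec(187°) = -1.008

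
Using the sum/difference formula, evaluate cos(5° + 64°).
cos(5° + 64°) = cos 5° cos 64° - sin 5° sin 64° = 0.3584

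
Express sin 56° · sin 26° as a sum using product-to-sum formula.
sin 56° sin 26° = (1/2)[cos(56°-26°) - cos(56°+26°)]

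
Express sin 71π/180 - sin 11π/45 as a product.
sin 71π/180 - sin 11π/45 = 2 cos(23π/72) sin(3π/40)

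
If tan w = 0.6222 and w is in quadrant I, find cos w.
cos w = 0.8491 (using tan²w + 1 = sec²w)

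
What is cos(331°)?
cos(331°) = 0.8746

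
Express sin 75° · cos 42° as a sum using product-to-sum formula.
sin 75° cos 42° = (1/2)[sin(75°+42°) + sin(75°-42°)]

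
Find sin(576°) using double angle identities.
sin(576°) = 2 sin 288° cos 288° = -0.5878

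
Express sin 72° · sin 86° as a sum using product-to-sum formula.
sin 72° sin 86° = (1/2)[cos(72°-86°) - cos(72°+86°)]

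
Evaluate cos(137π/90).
cos(137π/90) = 0.06976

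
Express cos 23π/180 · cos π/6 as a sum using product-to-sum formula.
cos 23π/180 cos π/6 = (1/2)[cos(23π/180-π/6) + cos(23π/180+π/6)]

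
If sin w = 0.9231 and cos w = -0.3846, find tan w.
tan w = sin w / cos w = -2.4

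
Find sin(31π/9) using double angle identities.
sin(31π/9) = 2 sin 31π/18 cos 31π/18 = -0.9848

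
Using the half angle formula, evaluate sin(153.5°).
sin(153.5°) = √((1 - cos 307°)/2) = 0.4462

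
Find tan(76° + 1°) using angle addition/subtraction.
tan(76° + 1°) = (tan 76° + tan 1°)/(1 - tan 76° tan 1°) = 4.331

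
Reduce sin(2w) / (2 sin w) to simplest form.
sin(2w) / (2 sin w) = cos w (using Double angle)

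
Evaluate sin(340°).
sin(340°) = -0.342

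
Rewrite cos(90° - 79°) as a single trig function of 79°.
cos(90° - 79°) = sin(79°)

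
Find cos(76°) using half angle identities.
cos(76°) = √((1 + cos 152°)/2) = 0.2419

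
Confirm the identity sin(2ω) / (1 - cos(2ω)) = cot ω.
LHS = 2 sin ω cos ω / (2sin²ω) = cos ω/sin ω = cot ω = RHS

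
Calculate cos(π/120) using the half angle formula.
cos(π/120) = √((1 + cos π/60)/2) = 0.9997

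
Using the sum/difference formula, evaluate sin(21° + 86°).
sin(21° + 86°) = sin 21° cos 86° + cos 21° sin 86° = 0.9563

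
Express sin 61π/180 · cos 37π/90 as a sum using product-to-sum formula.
sin 61π/180 cos 37π/90 = (1/2)[sin(61π/180+37π/90) + sin(61π/180-37π/90)]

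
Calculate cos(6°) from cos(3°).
cos(6°) = cos²3° - sin²3° = 0.9945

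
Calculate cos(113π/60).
cos(113π/60) = 0.9336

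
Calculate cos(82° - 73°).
cos(82° - 73°) = cos 82° cos 73° + sin 82° sin 73° = 0.9877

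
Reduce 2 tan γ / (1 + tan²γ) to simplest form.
2 tan γ / (1 + tan²γ) = sin(2γ) (using Double angle)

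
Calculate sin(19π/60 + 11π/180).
sin(19π/60 + 11π/180) = sin 19π/60 cos 11π/180 + cos 19π/60 sin 11π/180 = 0.9272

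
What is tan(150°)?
tan(150°) = -√3/3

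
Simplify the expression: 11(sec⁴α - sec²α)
11(sec⁴α - sec²α) = 11(tan⁴α + tan²α) (using Pythagorean)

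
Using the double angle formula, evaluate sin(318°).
sin(318°) = 2 sin 159° cos 159° = -0.6691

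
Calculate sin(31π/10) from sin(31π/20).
sin(31π/10) = 2 sin 31π/20 cos 31π/20 = -0.309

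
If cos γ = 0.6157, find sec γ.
sec γ = 1/cos γ = 1.624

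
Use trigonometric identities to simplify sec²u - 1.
sec²u - 1 = tan²u (using Pythagorean identity)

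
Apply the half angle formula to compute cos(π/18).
cos(π/18) = √((1 + cos π/9)/2) = 0.9848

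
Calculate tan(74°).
tan(74°) = 3.487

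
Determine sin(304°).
sin(304°) = -0.829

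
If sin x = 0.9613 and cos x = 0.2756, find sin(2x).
sin(2x) = 2 sin x cos x = 0.5299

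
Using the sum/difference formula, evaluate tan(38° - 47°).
tan(38° - 47°) = (tan 38° - tan 47°)/(1 + tan 38° tan 47°) = -0.1584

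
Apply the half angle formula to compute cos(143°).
cos(143°) = -√((1 + cos 286°)/2) = -0.7986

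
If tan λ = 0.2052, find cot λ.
cot λ = 1/tan λ = 4.873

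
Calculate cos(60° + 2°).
cos(60° + 2°) = cos 60° cos 2° - sin 60° sin 2° = 0.4695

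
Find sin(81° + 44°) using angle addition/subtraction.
sin(81° + 44°) = sin 81° cos 44° + cos 81° sin 44° = 0.8192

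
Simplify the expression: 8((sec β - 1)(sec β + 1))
8((sec β - 1)(sec β + 1)) = 8(tan²β) (using Diff. of squares)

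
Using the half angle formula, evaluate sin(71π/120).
sin(71π/120) = √((1 - cos 71π/60)/2) = 0.9588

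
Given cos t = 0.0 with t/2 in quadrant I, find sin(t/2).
sin(t/2) = ±√((1 - cos t)/2); positive since t/2 ∈ QI, so sin(t/2) = √2/2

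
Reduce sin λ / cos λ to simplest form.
sin λ / cos λ = tan λ (using Quotient identity)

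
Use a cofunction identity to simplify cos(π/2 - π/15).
cos(π/2 - π/15) = sin(π/15)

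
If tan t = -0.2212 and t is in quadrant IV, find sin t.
sin t = -0.216 (using tan²t + 1 = sec²t)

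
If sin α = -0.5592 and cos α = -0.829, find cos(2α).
cos(2α) = cos²α - sin²α = 0.3745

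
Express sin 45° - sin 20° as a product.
sin 45° - sin 20° = 2 cos(32.5°) sin(12.5°)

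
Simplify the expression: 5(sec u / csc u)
5(sec u / csc u) = 5(tan u) (using Reciprocal identities)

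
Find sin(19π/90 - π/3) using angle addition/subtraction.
sin(19π/90 - π/3) = sin 19π/90 cos π/3 - cos 19π/90 sin π/3 = -0.3746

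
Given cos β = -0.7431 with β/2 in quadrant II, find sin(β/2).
sin(β/2) = ±√((1 - cos β)/2); positive since β/2 ∈ QII, so sin(β/2) = 0.9336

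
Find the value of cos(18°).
cos(18°) = 0.9511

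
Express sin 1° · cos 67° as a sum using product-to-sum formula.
sin 1° cos 67° = (1/2)[sin(1°+67°) + sin(1°-67°)]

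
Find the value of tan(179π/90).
tan(179π/90) = -0.03492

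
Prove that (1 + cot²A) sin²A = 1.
LHS = csc²A · sin²A = (1/sin²A) · sin²A = 1 = RHS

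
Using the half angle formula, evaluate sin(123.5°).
sin(123.5°) = √((1 - cos 247°)/2) = 0.8339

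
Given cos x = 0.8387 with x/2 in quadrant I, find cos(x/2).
cos(x/2) = ±√((1 + cos x)/2); positive since x/2 ∈ QI, so cos(x/2) = 0.9588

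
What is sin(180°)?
sin(180°) = 0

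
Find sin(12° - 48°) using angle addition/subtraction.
sin(12° - 48°) = sin 12° cos 48° - cos 12° sin 48° = -0.5878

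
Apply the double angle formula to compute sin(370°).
sin(370°) = 2 sin 185° cos 185° = 0.1736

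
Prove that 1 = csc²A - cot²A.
RHS = 1/sin²A - cos²A/sin²A = (1 - cos²A)/sin²A = sin²A/sin²A = 1 = LHS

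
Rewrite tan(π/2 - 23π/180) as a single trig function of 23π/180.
tan(π/2 - 23π/180) = cot(23π/180)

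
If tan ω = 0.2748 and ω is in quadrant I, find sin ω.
sin ω = 0.265 (using tan²ω + 1 = sec²ω)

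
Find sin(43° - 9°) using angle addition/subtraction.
sin(43° - 9°) = sin 43° cos 9° - cos 43° sin 9° = 0.5592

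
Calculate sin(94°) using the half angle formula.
sin(94°) = √((1 - cos 188°)/2) = 0.9976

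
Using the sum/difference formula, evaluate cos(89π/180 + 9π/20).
cos(89π/180 + 9π/20) = cos 89π/180 cos 9π/20 - sin 89π/180 sin 9π/20 = -0.9848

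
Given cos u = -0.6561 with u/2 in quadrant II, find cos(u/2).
cos(u/2) = ±√((1 + cos u)/2); negative since u/2 ∈ QII, so cos(u/2) = -0.4147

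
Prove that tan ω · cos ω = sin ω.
LHS = (sin ω/cos ω) · cos ω = sin ω = RHS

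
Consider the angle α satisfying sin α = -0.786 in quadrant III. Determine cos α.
cos α = ±√(1 - sin²α) = -0.6182 (negative in QIII)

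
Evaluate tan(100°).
tan(100°) = -5.671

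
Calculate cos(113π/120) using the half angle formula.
cos(113π/120) = -√((1 + cos 113π/60)/2) = -0.9833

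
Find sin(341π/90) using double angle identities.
sin(341π/90) = 2 sin 341π/180 cos 341π/180 = -0.6157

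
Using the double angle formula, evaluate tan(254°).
tan(254°) = 2 tan 127° / (1 - tan²127°) = 3.487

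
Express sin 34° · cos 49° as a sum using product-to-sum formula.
sin 34° cos 49° = (1/2)[sin(34°+49°) + sin(34°-49°)]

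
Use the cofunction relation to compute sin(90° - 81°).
sin(90° - 81°) = cos(81°) = 0.1564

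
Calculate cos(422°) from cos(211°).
cos(422°) = cos²211° - sin²211° = 0.4695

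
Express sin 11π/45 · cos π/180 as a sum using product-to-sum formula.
sin 11π/45 cos π/180 = (1/2)[sin(11π/45+π/180) + sin(11π/45-π/180)]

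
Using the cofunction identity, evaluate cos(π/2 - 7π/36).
cos(π/2 - 7π/36) = sin(7π/36) = 0.5736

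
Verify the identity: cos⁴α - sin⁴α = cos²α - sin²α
LHS = (cos²α - sin²α)(cos²α + sin²α) = (cos²α - sin²α) · 1 = cos²α - sin²α = RHS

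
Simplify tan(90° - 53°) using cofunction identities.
tan(90° - 53°) = cot(53°)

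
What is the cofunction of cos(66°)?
cos(66°) = sin(90° - 66°) = sin(24°)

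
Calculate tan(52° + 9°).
tan(52° + 9°) = (tan 52° + tan 9°)/(1 - tan 52° tan 9°) = 1.804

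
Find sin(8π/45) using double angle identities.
sin(8π/45) = 2 sin 4π/45 cos 4π/45 = 0.5299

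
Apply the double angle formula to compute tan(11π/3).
tan(11π/3) = 2 tan 11π/6 / (1 - tan²11π/6) = -√3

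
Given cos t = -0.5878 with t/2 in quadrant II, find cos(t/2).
cos(t/2) = ±√((1 + cos t)/2); negative since t/2 ∈ QII, so cos(t/2) = -0.454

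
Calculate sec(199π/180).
sec(199π/180) = -1.058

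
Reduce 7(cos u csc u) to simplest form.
7(cos u csc u) = 7(cot u) (using Reciprocal + quotient)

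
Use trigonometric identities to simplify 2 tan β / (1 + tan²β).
2 tan β / (1 + tan²β) = sin(2β) (using Double angle)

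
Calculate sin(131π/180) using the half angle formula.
sin(131π/180) = √((1 - cos 131π/90)/2) = 0.7547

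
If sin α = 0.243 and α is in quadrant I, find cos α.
cos α = 0.97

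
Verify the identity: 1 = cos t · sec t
RHS = cos t · (1/cos t) = 1 = LHS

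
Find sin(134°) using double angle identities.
sin(134°) = 2 sin 67° cos 67° = 0.7193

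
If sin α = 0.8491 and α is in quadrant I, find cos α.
cos α = 0.5282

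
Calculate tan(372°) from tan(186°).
tan(372°) = 2 tan 186° / (1 - tan²186°) = 0.2126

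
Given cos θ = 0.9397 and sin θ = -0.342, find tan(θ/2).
tan(θ/2) = sin θ / (1 + cos θ) = -0.1763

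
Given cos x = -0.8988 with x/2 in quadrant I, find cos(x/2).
cos(x/2) = ±√((1 + cos x)/2); positive since x/2 ∈ QI, so cos(x/2) = 0.2249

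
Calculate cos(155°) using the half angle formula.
cos(155°) = -√((1 + cos 310°)/2) = -0.9063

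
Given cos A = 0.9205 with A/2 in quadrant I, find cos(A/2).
cos(A/2) = ±√((1 + cos A)/2); positive since A/2 ∈ QI, so cos(A/2) = 0.9799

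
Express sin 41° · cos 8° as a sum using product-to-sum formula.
sin 41° cos 8° = (1/2)[sin(41°+8°) + sin(41°-8°)]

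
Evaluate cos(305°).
cos(305°) = 0.5736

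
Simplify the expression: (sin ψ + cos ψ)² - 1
(sin ψ + cos ψ)² - 1 = sin(2ψ) (using Pythagorean + double angle)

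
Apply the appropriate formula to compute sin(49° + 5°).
sin(49° + 5°) = sin 49° cos 5° + cos 49° sin 5° = 0.809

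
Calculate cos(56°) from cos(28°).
cos(56°) = cos²28° - sin²28° = 0.5592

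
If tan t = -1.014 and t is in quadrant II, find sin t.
sin t = 0.712 (using tan²t + 1 = sec²t)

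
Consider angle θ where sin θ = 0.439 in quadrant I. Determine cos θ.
cos θ = √(1 - sin²θ) = 0.8985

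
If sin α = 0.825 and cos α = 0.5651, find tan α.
tan α = sin α / cos α = 1.46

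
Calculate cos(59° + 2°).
cos(59° + 2°) = cos 59° cos 2° - sin 59° sin 2° = 0.4848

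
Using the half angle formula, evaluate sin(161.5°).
sin(161.5°) = √((1 - cos 323°)/2) = 0.3173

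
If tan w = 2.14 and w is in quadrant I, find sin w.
sin w = 0.906 (using tan²w + 1 = sec²w)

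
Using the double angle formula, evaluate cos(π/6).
cos(π/6) = cos²π/12 - sin²π/12 = √3/2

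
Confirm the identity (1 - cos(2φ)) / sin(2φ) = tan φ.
LHS = 2sin²φ / (2 sin φ cos φ) = sin φ/cos φ = tan φ = RHS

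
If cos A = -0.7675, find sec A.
sec A = 1/cos A = -1.303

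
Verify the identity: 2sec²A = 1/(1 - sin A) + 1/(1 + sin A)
RHS = [(1 + sin A) + (1 - sin A)] / [(1 - sin A)(1 + sin A)] = 2/(1 - sin²A) = 2/cos²A = 2sec²A = LHS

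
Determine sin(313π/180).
sin(313π/180) = -0.7314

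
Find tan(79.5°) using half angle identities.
tan(79.5°) = sin 159° / (1 + cos 159°) = 5.396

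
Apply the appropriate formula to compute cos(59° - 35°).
cos(59° - 35°) = cos 59° cos 35° + sin 59° sin 35° = 0.9135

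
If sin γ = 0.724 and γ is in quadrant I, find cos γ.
cos γ = 0.6898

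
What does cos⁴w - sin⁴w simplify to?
cos⁴w - sin⁴w = cos(2w) (using Factoring + double angle)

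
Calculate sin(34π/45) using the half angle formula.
sin(34π/45) = √((1 - cos 68π/45)/2) = 0.6947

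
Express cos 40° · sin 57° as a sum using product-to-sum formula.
cos 40° sin 57° = (1/2)[sin(40°+57°) - sin(40°-57°)]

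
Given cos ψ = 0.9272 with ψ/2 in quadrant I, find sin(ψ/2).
sin(ψ/2) = ±√((1 - cos ψ)/2); positive since ψ/2 ∈ QI, so sin(ψ/2) = 0.1908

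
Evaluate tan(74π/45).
tan(74π/45) = -2.05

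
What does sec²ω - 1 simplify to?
sec²ω - 1 = tan²ω (using Pythagorean identity)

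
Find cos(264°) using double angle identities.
cos(264°) = cos²132° - sin²132° = -0.1045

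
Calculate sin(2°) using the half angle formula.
sin(2°) = √((1 - cos 4°)/2) = 0.0349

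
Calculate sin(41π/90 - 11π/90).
sin(41π/90 - 11π/90) = sin 41π/90 cos 11π/90 - cos 41π/90 sin 11π/90 = √3/2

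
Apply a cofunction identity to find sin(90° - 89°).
sin(90° - 89°) = cos(89°) = 0.01745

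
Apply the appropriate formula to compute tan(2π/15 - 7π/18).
tan(2π/15 - 7π/18) = (tan 2π/15 - tan 7π/18)/(1 + tan 2π/15 tan 7π/18) = -1.036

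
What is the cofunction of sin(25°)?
sin(25°) = cos(90° - 25°) = cos(65°)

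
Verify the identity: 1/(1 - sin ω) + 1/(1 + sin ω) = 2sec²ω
LHS = [(1 + sin ω) + (1 - sin ω)] / [(1 - sin ω)(1 + sin ω)] = 2/(1 - sin²ω) = 2/cos²ω = 2sec²ω = RHS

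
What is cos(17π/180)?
cos(17π/180) = 0.9563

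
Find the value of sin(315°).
sin(315°) = -√2/2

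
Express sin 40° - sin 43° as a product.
sin 40° - sin 43° = 2 cos(41.5°) sin(-1.5°)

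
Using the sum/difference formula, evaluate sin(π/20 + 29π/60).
sin(π/20 + 29π/60) = sin π/20 cos 29π/60 + cos π/20 sin 29π/60 = 0.9945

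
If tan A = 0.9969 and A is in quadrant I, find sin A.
sin A = 0.706 (using tan²A + 1 = sec²A)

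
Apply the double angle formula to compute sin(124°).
sin(124°) = 2 sin 62° cos 62° = 0.829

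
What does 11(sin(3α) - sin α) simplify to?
11(sin(3α) - sin α) = 11(2 cos(2α) sin α) (using Sum-to-product)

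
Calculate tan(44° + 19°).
tan(44° + 19°) = (tan 44° + tan 19°)/(1 - tan 44° tan 19°) = 1.963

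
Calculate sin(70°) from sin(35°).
sin(70°) = 2 sin 35° cos 35° = 0.9397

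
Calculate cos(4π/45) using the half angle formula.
cos(4π/45) = √((1 + cos 8π/45)/2) = 0.9613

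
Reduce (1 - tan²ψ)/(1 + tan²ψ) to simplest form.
(1 - tan²ψ)/(1 + tan²ψ) = cos(2ψ) (using Double angle)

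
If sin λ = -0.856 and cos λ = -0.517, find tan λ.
tan λ = sin λ / cos λ = 1.656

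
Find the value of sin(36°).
sin(36°) = 0.5878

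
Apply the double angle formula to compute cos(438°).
cos(438°) = cos²219° - sin²219° = 0.2079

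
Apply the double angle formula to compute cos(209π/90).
cos(209π/90) = 2cos²209π/180 - 1 = 0.5299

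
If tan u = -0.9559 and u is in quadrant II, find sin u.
sin u = 0.691 (using tan²u + 1 = sec²u)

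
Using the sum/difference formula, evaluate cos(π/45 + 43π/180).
cos(π/45 + 43π/180) = cos π/45 cos 43π/180 - sin π/45 sin 43π/180 = 0.682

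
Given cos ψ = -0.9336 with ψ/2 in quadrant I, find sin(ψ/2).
sin(ψ/2) = ±√((1 - cos ψ)/2); positive since ψ/2 ∈ QI, so sin(ψ/2) = 0.9833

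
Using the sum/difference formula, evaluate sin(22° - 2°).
sin(22° - 2°) = sin 22° cos 2° - cos 22° sin 2° = 0.342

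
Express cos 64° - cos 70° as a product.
cos 64° - cos 70° = -2 sin(67°) sin(-3°)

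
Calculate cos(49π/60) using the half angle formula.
cos(49π/60) = -√((1 + cos 49π/30)/2) = -0.8387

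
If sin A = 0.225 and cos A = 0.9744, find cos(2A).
cos(2A) = cos²A - sin²A = 0.8988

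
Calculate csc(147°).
csc(147°) = 1.836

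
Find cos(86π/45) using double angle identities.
cos(86π/45) = cos²43π/45 - sin²43π/45 = 0.9613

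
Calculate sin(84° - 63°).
sin(84° - 63°) = sin 84° cos 63° - cos 84° sin 63° = 0.3584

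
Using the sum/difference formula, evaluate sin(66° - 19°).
sin(66° - 19°) = sin 66° cos 19° - cos 66° sin 19° = 0.7314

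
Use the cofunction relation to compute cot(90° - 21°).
cot(90° - 21°) = tan(21°) = 0.3839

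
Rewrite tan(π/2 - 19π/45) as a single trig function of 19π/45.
tan(π/2 - 19π/45) = cot(19π/45)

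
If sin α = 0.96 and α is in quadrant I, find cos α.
cos α = 0.28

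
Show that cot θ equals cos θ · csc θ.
RHS = cos θ · (1/sin θ) = cos θ/sin θ = cot θ = LHS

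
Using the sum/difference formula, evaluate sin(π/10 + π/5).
sin(π/10 + π/5) = sin π/10 cos π/5 + cos π/10 sin π/5 = 0.809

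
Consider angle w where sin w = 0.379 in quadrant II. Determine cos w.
cos w = ±√(1 - sin²w) = -0.9254 (negative in QII)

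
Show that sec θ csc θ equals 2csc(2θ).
RHS = 2/sin(2θ) = 2/(2 sin θ cos θ) = 1/(sin θ cos θ) = (1/cos θ)(1/sin θ) = sec θ csc θ = LHS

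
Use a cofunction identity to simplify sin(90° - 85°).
sin(90° - 85°) = cos(85°)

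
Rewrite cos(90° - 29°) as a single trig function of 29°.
cos(90° - 29°) = sin(29°)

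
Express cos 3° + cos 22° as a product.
cos 3° + cos 22° = 2 cos(12.5°) cos(-9.5°)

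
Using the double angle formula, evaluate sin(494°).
sin(494°) = 2 sin 247° cos 247° = 0.7193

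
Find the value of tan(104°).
tan(104°) = -4.011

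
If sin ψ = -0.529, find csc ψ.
csc ψ = 1/sin ψ = -1.89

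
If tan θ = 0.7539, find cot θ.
cot θ = 1/tan θ = 1.326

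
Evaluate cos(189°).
cos(189°) = -0.9877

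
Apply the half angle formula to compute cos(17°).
cos(17°) = √((1 + cos 34°)/2) = 0.9563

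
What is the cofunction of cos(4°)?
cos(4°) = sin(90° - 4°) = sin(86°)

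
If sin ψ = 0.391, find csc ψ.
csc ψ = 1/sin ψ = 2.558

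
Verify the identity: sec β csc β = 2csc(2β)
RHS = 2/sin(2β) = 2/(2 sin β cos β) = 1/(sin β cos β) = (1/cos β)(1/sin β) = sec β csc β = LHS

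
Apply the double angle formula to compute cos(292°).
cos(292°) = cos²146° - sin²146° = 0.3746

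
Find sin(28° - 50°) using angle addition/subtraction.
sin(28° - 50°) = sin 28° cos 50° - cos 28° sin 50° = -0.3746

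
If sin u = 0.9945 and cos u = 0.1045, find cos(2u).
cos(2u) = cos²u - sin²u = -0.9781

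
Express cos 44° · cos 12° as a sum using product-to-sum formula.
cos 44° cos 12° = (1/2)[cos(44°-12°) + cos(44°+12°)]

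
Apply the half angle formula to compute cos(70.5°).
cos(70.5°) = √((1 + cos 141°)/2) = 0.3338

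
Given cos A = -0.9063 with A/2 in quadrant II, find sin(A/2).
sin(A/2) = ±√((1 - cos A)/2); positive since A/2 ∈ QII, so sin(A/2) = 0.9763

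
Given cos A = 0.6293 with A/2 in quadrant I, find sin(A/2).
sin(A/2) = ±√((1 - cos A)/2); positive since A/2 ∈ QI, so sin(A/2) = 0.4305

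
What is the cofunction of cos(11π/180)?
cos(11π/180) = sin(π/2 - 11π/180) = sin(79π/180)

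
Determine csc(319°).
csc(319°) = -1.524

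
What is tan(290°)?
tan(290°) = -2.747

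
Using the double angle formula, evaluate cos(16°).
cos(16°) = cos²8° - sin²8° = 0.9613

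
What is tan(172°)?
tan(172°) = -0.1405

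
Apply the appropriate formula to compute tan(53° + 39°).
tan(53° + 39°) = (tan 53° + tan 39°)/(1 - tan 53° tan 39°) = -28.64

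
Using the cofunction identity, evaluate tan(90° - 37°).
tan(90° - 37°) = cot(37°) = 1.327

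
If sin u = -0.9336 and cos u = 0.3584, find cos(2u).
cos(2u) = cos²u - sin²u = -0.7432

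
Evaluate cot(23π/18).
cot(23π/18) = 0.8391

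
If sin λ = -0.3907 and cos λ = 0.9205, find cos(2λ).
cos(2λ) = cos²λ - sin²λ = 0.6947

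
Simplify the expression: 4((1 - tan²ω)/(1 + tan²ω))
4((1 - tan²ω)/(1 + tan²ω)) = 4(cos(2ω)) (using Double angle)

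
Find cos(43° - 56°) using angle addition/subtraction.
cos(43° - 56°) = cos 43° cos 56° + sin 43° sin 56° = 0.9744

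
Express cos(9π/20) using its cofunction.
cos(9π/20) = sin(π/2 - 9π/20) = sin(π/20)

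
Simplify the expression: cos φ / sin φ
cos φ / sin φ = cot φ (using Quotient identity)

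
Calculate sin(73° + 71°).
sin(73° + 71°) = sin 73° cos 71° + cos 73° sin 71° = 0.5878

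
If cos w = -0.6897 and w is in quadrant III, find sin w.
sin w = -0.7241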